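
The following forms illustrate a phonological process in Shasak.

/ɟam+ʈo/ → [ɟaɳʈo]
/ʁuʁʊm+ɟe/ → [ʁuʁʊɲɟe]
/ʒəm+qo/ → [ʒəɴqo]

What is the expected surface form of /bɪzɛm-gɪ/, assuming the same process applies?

[bɪzɛŋgɪ]

The data show regressive place assimilation: /m/ → [ɳ] before /ʈ/; /m/ → [ɲ] before /ɟ/; /m/ → [ɴ] before /q/. In each pair only place changes, matching the following consonant, while manner and voice stay constant.
/m/ is a voiced bilabial nasal. The following trigger /g/ is velar, so /m/ must become velar as well.
The voiced velar nasal is [ŋ], so /m/ → [ŋ].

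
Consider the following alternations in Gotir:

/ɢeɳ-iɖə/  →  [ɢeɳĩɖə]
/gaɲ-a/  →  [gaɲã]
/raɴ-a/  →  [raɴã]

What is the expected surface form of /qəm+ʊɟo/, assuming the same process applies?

[qəmʊ̃ɟo]

The data show progressive nasality assimilation (vowel nasalisation): /i/ → [ĩ] after /ɳ/; /a/ → [ã] after /ɲ/; /a/ → [ã] after /ɴ/ — a vowel is nasalised by an immediately preceding nasal consonant.
/ʊ/ sits next to the nasal /m/ and is therefore nasalised to [ʊ̃].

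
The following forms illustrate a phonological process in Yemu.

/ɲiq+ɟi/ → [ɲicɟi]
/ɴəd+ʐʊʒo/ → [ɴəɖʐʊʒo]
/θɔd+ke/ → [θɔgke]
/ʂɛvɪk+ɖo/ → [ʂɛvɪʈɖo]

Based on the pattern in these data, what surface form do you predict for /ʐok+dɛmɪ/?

[ʐotdɛmɪ]

The data show regressive place assimilation: /q/ → [c] before /ɟ/; /d/ → [ɖ] before /ʐ/; /d/ → [g] before /k/; /k/ → [ʈ] before /ɖ/. In each pair only place changes, matching the following consonant, while manner and voice stay constant.
/k/ is a voiceless velar stop. The following trigger /d/ is alveolar, so /k/ must become alveolar as well.
Changing only its place to alveolar gives [t] — the voiceless alveolar stop.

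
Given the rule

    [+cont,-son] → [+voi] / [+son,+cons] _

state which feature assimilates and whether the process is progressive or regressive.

progressive voicing assimilation

The target ([+cont,-son], fricatives) acquires [+voi] next to a sonorant consonant ([+son,+cons]) — it takes on the voicing of its neighbour, so the feature that spreads is voicing.
Since the environment is written before the underscore, the trigger precedes the target; the direction is progressive.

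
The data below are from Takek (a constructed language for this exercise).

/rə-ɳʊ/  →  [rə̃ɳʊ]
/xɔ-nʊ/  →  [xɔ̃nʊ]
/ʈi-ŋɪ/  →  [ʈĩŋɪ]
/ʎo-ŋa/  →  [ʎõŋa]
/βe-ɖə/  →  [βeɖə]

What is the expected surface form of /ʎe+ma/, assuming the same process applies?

[ʎẽma]

The data show regressive nasality assimilation (vowel nasalisation): /ə/ → [ə̃] before /ɳ/; /ɔ/ → [ɔ̃] before /n/; /i/ → [ĩ] before /ŋ/; /o/ → [õ] before /ŋ/ — a vowel is nasalised by an immediately following nasal consonant.
No change occurs in [βeɖə] because the vowel at the boundary is adjacent to an oral consonant, not a nasal (/e/ next to /ɖ/).
The vowel /e/ is adjacent to the following nasal /m/, so it acquires [+nasal] and surfaces as [ẽ].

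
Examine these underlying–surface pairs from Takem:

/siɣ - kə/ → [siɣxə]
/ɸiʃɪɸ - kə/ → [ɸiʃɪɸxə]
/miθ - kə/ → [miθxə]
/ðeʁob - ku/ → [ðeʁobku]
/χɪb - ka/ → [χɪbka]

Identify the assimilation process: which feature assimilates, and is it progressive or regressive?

progressive manner assimilation

Comparing underlying and surface forms, /k/ → [x] is the alternation; the neighbouring /ɣ/ is constant.
/k/ is a stop while /ɣ/ is a fricative; the output [x] is a fricative, matching the trigger — so the feature that spreads is manner.
Place and voice are unchanged, so the assimilation is partial, not total.
The other alternating forms pattern the same way: /k/ → [x] after /ɸ/ (stop → fricative, matching a fricative); /k/ → [x] after /θ/ (stop → fricative, matching a fricative) — only manner changes, and always toward the preceding segment.
Nothing changes in [ðeʁobku], [χɪbka]: there the adjacent consonants already agree in manner (/k/ and /b/ are both stops; /k/ and /b/ are both stops), so these forms are consistent with the same rule.
The trigger is the preceding segment, so the direction is progressive (perseverative).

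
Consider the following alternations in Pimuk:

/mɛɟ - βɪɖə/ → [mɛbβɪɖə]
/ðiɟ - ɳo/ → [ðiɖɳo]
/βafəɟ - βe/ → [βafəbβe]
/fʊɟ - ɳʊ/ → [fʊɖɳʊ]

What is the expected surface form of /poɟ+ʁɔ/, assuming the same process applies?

[poɢʁɔ]

The data show regressive place assimilation: /ɟ/ → [b] before /β/; /ɟ/ → [ɖ] before /ɳ/. In each pair only place changes, matching the following consonant, while manner and voice stay constant.
The rule targets /ɟ/ (voiced palatal stop), which sits before the trigger /ʁ/ (uvular).
The voiced uvular stop is [ɢ], so /ɟ/ → [ɢ].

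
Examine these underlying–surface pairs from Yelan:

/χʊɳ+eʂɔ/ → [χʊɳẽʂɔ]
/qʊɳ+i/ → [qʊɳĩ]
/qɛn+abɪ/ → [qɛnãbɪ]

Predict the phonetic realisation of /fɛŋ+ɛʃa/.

[fɛŋɛ̃ʃa]

The data show progressive nasality assimilation (vowel nasalisation): /e/ → [ẽ] after /ɳ/; /i/ → [ĩ] after /ɳ/; /a/ → [ã] after /n/ — a vowel is nasalised by an immediately preceding nasal consonant.
/ɛ/ sits next to the nasal /ŋ/ and is therefore nasalised to [ɛ̃].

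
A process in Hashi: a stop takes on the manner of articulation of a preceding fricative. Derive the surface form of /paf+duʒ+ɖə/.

[pafzuʒʐə]

/d/ is a voiced alveolar stop. The preceding trigger /f/ is a fricative, so /d/ must become a fricative as well.
A voiced alveolar fricative is [z], so the surface segment is [z].
At the second juncture, /ɖ/ likewise becomes [ʐ] adjacent to /ʒ/.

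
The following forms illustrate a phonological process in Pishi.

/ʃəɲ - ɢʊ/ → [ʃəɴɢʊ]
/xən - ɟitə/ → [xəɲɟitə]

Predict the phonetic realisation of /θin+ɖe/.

The data show regressive place assimilation: /ɲ/ → [ɴ] before /ɢ/; /n/ → [ɲ] before /ɟ/. In each pair only place changes, matching the following consonant, while manner and voice stay constant.
The rule targets /n/ (voiced alveolar nasal), which sits before the trigger /ɖ/ (retroflex).
The voiced retroflex nasal is [ɳ], so /n/ → [ɳ].

[θiɳɖe]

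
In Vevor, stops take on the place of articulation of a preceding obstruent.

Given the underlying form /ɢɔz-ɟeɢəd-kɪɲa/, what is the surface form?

[ɢɔzdeɢədtɪɲa]

The rule targets /ɟ/ (voiced palatal stop), which sits after the trigger /z/ (alveolar).
Changing only its place to alveolar gives [d] — the voiced alveolar stop.
The same rule applies at the second boundary: /k/ → [t] next to /d/.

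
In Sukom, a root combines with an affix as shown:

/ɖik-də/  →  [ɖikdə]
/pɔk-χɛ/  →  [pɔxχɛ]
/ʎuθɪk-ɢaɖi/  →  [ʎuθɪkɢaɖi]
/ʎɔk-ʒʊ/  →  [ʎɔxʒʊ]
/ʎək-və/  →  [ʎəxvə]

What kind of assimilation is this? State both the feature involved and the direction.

regressive manner assimilation

Comparing underlying and surface forms, /k/ → [x] is the alternation; the neighbouring /χ/ is constant.
The change stop → fricative matches the manner of the following /χ/, identifying this as manner assimilation.
Place and voice are unchanged, so the assimilation is partial, not total.
The other alternating forms pattern the same way: /k/ → [x] before /ʒ/ (stop → fricative, matching a fricative); /k/ → [x] before /v/ (stop → fricative, matching a fricative) — only manner changes, and always toward the following segment.
Nothing changes in [ɖikdə], [ʎuθɪkɢaɖi]: there the adjacent consonants already agree in manner (/k/ and /d/ are both stops; /k/ and /ɢ/ are both stops), so these forms are consistent with the same rule.
Since the segment that changes precedes the conditioning segment, the assimilation is regressive.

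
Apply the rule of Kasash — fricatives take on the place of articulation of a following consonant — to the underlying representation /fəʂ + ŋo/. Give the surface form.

[fəxŋo]

/ʂ/ is a voiceless retroflex fricative. The following trigger /ŋ/ is velar, so /ʂ/ must become velar as well.
A voiceless velar fricative is [x], so the surface segment is [x].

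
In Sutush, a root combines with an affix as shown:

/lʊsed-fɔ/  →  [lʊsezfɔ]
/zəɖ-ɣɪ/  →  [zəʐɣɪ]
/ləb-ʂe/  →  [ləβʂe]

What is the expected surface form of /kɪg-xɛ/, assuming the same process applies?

[kɪɣxɛ]

The data show regressive manner assimilation: /d/ → [z] before /f/; /ɖ/ → [ʐ] before /ɣ/; /b/ → [β] before /ʂ/. In each pair only manner changes, matching the following consonant, while place and voice stay constant.
/g/ is a voiced velar stop. The following trigger /x/ is a fricative, so /g/ must become a fricative as well.
A voiced velar fricative is [ɣ], so the surface segment is [ɣ].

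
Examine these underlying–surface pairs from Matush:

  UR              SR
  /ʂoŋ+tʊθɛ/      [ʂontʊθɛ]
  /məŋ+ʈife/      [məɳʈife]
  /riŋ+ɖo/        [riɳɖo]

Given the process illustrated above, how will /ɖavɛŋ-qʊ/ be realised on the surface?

The data show regressive place assimilation: /ŋ/ → [n] before /t/; /ŋ/ → [ɳ] before /ʈ/; /ŋ/ → [ɳ] before /ɖ/. In each pair only place changes, matching the following consonant, while manner and voice stay constant.
/ŋ/ is a voiced velar nasal. The following trigger /q/ is uvular, so /ŋ/ must become uvular as well.
Changing only its place to uvular gives [ɴ] — the voiced uvular nasal.

[ɖavɛɴqʊ]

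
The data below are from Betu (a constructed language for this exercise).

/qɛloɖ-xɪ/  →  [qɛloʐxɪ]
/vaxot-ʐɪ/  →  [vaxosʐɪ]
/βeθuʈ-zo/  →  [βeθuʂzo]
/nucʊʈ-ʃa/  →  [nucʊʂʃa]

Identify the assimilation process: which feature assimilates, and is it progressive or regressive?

The segment that alternates is /ɖ/, which surfaces as [ʐ] when adjacent to /x/.
The change stop → fricative matches the manner of the following /x/, identifying this as manner assimilation.
Place and voice are unchanged, so the assimilation is partial, not total.
Checking the remaining alternations: /t/ → [s] before /ʐ/ (stop → fricative, matching a fricative); /ʈ/ → [ʂ] before /z/ (stop → fricative, matching a fricative); /ʈ/ → [ʂ] before /ʃ/ (stop → fricative, matching a fricative) — only manner changes, and always toward the following segment.
The trigger is the following segment, so the direction is regressive (anticipatory).

regressive manner assimilation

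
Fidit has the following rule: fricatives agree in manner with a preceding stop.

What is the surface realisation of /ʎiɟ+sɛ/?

[ʎiɟtɛ]

/s/ is a voiceless alveolar fricative. The preceding trigger /ɟ/ is a stop, so /s/ must become a stop as well.
A voiceless alveolar stop is [t], so the surface segment is [t].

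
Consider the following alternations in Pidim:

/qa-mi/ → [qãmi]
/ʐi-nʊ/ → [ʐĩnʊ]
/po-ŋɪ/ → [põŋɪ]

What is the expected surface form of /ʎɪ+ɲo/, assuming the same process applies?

The data show regressive nasality assimilation (vowel nasalisation): /a/ → [ã] before /m/; /i/ → [ĩ] before /n/; /o/ → [õ] before /ŋ/ — a vowel is nasalised by an immediately following nasal consonant.
The vowel /ɪ/ is adjacent to the following nasal /ɲ/, so it acquires [+nasal] and surfaces as [ɪ̃].

[ʎɪ̃ɲo]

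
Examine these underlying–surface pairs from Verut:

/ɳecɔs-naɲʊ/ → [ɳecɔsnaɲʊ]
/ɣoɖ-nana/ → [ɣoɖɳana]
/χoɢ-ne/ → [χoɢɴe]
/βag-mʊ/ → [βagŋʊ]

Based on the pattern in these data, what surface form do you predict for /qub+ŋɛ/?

[qubmɛ]

The data show progressive place assimilation: /n/ → [ɳ] after /ɖ/; /n/ → [ɴ] after /ɢ/; /m/ → [ŋ] after /g/. In each pair only place changes, matching the preceding consonant, while manner and voice stay constant.
Nothing changes in [ɳecɔsnaɲʊ]: there the adjacent consonants already agree in place (/n/ and /s/ are both alveolar), so this form is consistent with the same rule.
The rule targets /ŋ/ (voiced velar nasal), which sits after the trigger /b/ (bilabial).
The voiced bilabial nasal is [m], so /ŋ/ → [m].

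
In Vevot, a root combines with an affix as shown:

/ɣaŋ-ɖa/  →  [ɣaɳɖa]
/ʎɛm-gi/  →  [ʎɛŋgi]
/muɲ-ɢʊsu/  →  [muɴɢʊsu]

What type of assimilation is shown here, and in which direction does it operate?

regressive place assimilation

Comparing underlying and surface forms, /ŋ/ → [ɳ] is the alternation; the neighbouring /ɖ/ is constant.
The change velar → retroflex matches the place of the following /ɖ/, identifying this as place assimilation.
Manner and voice are unchanged, so the assimilation is partial, not total.
The other alternating forms pattern the same way: /m/ → [ŋ] before /g/ (bilabial → velar, matching velar); /ɲ/ → [ɴ] before /ɢ/ (palatal → uvular, matching uvular) — only place changes, and always toward the following segment.
The trigger is the following segment, so the direction is regressive (anticipatory).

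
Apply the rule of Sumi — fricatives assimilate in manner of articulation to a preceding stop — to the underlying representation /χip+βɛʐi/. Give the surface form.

/β/ is a voiced bilabial fricative. The preceding trigger /p/ is a stop, so /β/ must become a stop as well.
Changing only its manner to stop gives [b] — the voiced bilabial stop.

[χipbɛʐi]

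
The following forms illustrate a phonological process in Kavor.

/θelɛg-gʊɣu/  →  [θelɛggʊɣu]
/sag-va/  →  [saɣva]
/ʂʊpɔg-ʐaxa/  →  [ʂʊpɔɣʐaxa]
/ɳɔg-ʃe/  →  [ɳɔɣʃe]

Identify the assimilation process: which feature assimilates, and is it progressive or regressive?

The segment that alternates is /g/, which surfaces as [ɣ] when adjacent to /v/.
/g/ is a stop while /v/ is a fricative; the output [ɣ] is a fricative, matching the trigger — so the feature that spreads is manner.
Place and voice are unchanged, so the assimilation is partial, not total.
Checking the remaining alternations: /g/ → [ɣ] before /ʐ/ (stop → fricative, matching a fricative); /g/ → [ɣ] before /ʃ/ (stop → fricative, matching a fricative) — only manner changes, and always toward the following segment.
No alternation appears in [θelɛggʊɣu]: there the adjacent consonants already agree in manner (/g/ and /g/ are both stops), so this form is consistent with the same rule.
The trigger is the following segment, so the direction is regressive (anticipatory).

regressive manner assimilation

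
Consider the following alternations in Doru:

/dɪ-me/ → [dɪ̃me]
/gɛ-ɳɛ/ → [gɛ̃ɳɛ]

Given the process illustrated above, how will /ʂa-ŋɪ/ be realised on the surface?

The data show regressive nasality assimilation (vowel nasalisation): /ɪ/ → [ɪ̃] before /m/; /ɛ/ → [ɛ̃] before /ɳ/ — a vowel is nasalised by an immediately following nasal consonant.
/a/ sits next to the nasal /ŋ/ and is therefore nasalised to [ã].

[ʂãŋɪ]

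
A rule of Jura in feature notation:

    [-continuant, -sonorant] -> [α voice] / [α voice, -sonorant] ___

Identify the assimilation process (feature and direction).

progressive voicing assimilation

The rule copies [voice] from the environment onto the target, so the assimilating feature is voicing.
The conditioning segment sits to the left of the focus bar, meaning the trigger precedes the segment that changes — progressive assimilation.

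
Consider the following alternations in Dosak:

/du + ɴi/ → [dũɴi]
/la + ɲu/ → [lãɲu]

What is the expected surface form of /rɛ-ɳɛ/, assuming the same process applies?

[rɛ̃ɳɛ]

The data show regressive nasality assimilation (vowel nasalisation): /u/ → [ũ] before /ɴ/; /a/ → [ã] before /ɲ/ — a vowel is nasalised by an immediately following nasal consonant.
/ɛ/ sits next to the nasal /ɳ/ and is therefore nasalised to [ɛ̃].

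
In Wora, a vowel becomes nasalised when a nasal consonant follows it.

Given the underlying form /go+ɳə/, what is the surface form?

/o/ sits next to the nasal /ɳ/ and is therefore nasalised to [õ].

[gõɳə]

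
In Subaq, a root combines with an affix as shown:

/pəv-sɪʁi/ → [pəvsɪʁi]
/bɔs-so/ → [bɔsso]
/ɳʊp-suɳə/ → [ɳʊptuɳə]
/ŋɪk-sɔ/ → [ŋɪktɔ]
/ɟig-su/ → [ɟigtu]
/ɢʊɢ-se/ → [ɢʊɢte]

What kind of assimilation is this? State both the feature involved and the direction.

Underlying /s/ is realised as [t] next to /p/; /p/ itself does not change.
/s/ is a fricative while /p/ is a stop; the output [t] is a stop, matching the trigger — so the feature that spreads is manner.
Place and voice are unchanged, so the assimilation is partial, not total.
The same holds elsewhere in the data: /s/ → [t] after /k/ (fricative → stop, matching a stop); /s/ → [t] after /g/ (fricative → stop, matching a stop); /s/ → [t] after /ɢ/ (fricative → stop, matching a stop) — only manner changes, and always toward the preceding segment.
No alternation appears in [pəvsɪʁi], [bɔsso]: there the adjacent consonants already agree in manner (/s/ and /v/ are both fricatives; /s/ and /s/ are both fricatives), so these forms are consistent with the same rule.
Since the segment that changes follows the conditioning segment, the assimilation is progressive.

progressive manner assimilation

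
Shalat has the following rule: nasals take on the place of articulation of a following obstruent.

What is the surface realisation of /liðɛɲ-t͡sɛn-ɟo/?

[liðɛnt͡sɛɲɟo]

The rule targets /ɲ/ (voiced palatal nasal), which sits before the trigger /t͡s/ (alveolar).
Changing only its place to alveolar gives [n] — the voiced alveolar nasal.
At the second juncture, /n/ likewise becomes [ɲ] adjacent to /ɟ/.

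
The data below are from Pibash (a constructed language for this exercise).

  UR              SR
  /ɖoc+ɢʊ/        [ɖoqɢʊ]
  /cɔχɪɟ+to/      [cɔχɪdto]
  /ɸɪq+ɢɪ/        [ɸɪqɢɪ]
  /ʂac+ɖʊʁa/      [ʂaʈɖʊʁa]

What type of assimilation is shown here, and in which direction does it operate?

regressive place assimilation

Comparing underlying and surface forms, /c/ → [q] is the alternation; the neighbouring /ɢ/ is constant.
The change palatal → uvular matches the place of the following /ɢ/, identifying this as place assimilation.
Manner and voice are unchanged, so the assimilation is partial, not total.
The same holds elsewhere in the data: /ɟ/ → [d] before /t/ (palatal → alveolar, matching alveolar); /c/ → [ʈ] before /ɖ/ (palatal → retroflex, matching retroflex) — only place changes, and always toward the following segment.
Nothing changes in [ɸɪqɢɪ]: there the adjacent consonants already agree in place (/q/ and /ɢ/ are both uvular), so this form is consistent with the same rule.
Since the segment that changes precedes the conditioning segment, the assimilation is regressive.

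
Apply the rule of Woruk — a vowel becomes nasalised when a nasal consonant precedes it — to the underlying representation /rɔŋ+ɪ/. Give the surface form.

[rɔŋɪ̃]

/ɪ/ sits next to the nasal /ŋ/ and is therefore nasalised to [ɪ̃].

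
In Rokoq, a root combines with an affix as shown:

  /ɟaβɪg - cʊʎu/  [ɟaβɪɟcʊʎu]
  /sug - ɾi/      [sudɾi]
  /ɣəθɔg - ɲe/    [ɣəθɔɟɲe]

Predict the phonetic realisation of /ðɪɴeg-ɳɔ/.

The data show regressive place assimilation: /g/ → [ɟ] before /c/; /g/ → [d] before /ɾ/; /g/ → [ɟ] before /ɲ/. In each pair only place changes, matching the following consonant, while manner and voice stay constant.
The rule targets /g/ (voiced velar stop), which sits before the trigger /ɳ/ (retroflex).
The voiced retroflex stop is [ɖ], so /g/ → [ɖ].

[ðɪɴeɖɳɔ]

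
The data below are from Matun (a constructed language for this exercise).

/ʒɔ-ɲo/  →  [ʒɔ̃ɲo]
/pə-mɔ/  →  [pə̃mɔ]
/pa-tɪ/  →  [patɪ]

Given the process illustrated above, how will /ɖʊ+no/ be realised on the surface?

The data show regressive nasality assimilation (vowel nasalisation): /ɔ/ → [ɔ̃] before /ɲ/; /ə/ → [ə̃] before /m/ — a vowel is nasalised by an immediately following nasal consonant.
No change occurs in [patɪ] because the vowel at the boundary is adjacent to an oral consonant, not a nasal (/a/ next to /t/).
The vowel /ʊ/ is adjacent to the following nasal /n/, so it acquires [+nasal] and surfaces as [ʊ̃].

[ɖʊ̃no]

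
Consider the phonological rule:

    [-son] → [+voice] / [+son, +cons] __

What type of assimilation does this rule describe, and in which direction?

progressive voicing assimilation

The target ([-son], obstruents) acquires [+voice] next to a sonorant consonant ([+son, +cons]) — it takes on the voicing of its neighbour, so the feature that spreads is voicing.
Since the environment is written before the underscore, the trigger precedes the target; the direction is progressive.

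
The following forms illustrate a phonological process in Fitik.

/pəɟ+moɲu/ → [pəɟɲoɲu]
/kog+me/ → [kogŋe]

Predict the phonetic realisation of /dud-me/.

The data show progressive place assimilation: /m/ → [ɲ] after /ɟ/; /m/ → [ŋ] after /g/. In each pair only place changes, matching the preceding consonant, while manner and voice stay constant.
/m/ is a voiced bilabial nasal. The preceding trigger /d/ is alveolar, so /m/ must become alveolar as well.
A voiced alveolar nasal is [n], so the surface segment is [n].

[dudne]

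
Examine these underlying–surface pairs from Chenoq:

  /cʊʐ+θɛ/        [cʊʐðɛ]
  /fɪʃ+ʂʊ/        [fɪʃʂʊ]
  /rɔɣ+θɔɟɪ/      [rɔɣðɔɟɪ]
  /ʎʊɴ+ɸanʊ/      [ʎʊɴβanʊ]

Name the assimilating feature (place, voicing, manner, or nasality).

The segment that alternates is /θ/, which surfaces as [ð] when adjacent to /ʐ/.
The change voiceless → voiced matches the voicing of the preceding /ʐ/, identifying this as voicing assimilation.
The same holds elsewhere in the data: /θ/ → [ð] after /ɣ/ (voiceless → voiced, matching voiced); /ɸ/ → [β] after /ɴ/ (voiceless → voiced, matching voiced) — only voicing changes, and always toward the preceding segment.
Nothing changes in [fɪʃʂʊ]: there the adjacent consonants already agree in voicing (/ʂ/ and /ʃ/ are both voiceless), so this form is consistent with the same rule.

voicing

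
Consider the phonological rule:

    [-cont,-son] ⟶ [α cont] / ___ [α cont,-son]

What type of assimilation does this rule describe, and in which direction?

The shared variable α links the value of [cont] on the target to that of the neighbouring obstruent. [cont] distinguishes stops from fricatives — a manner-of-articulation feature — so this is manner assimilation.
Since the environment is written after the underscore, the trigger follows the target; the direction is regressive.

regressive manner assimilation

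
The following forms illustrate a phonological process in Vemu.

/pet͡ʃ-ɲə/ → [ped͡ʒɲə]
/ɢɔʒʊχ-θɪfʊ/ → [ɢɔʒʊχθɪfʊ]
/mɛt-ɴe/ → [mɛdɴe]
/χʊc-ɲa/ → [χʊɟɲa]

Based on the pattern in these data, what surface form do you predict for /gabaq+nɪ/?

[gabaɢnɪ]

The data show regressive voicing assimilation: /t͡ʃ/ → [d͡ʒ] before /ɲ/; /t/ → [d] before /ɴ/; /c/ → [ɟ] before /ɲ/. In each pair only voicing changes, matching the following consonant, while place and manner stay constant.
Nothing changes in [ɢɔʒʊχθɪfʊ]: there the adjacent consonants already agree in voicing (/χ/ and /θ/ are both voiceless), so this form is consistent with the same rule.
The rule targets /q/ (voiceless uvular stop), which sits before the trigger /n/ (voiced).
A voiced uvular stop is [ɢ], so the surface segment is [ɢ].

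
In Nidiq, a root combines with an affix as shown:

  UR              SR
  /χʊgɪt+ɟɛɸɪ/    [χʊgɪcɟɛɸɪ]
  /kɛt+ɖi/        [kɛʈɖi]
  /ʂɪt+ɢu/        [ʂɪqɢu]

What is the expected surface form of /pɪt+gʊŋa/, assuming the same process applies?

The data show regressive place assimilation: /t/ → [c] before /ɟ/; /t/ → [ʈ] before /ɖ/; /t/ → [q] before /ɢ/. In each pair only place changes, matching the following consonant, while manner and voice stay constant.
The rule targets /t/ (voiceless alveolar stop), which sits before the trigger /g/ (velar).
Changing only its place to velar gives [k] — the voiceless velar stop.

[pɪkgʊŋa]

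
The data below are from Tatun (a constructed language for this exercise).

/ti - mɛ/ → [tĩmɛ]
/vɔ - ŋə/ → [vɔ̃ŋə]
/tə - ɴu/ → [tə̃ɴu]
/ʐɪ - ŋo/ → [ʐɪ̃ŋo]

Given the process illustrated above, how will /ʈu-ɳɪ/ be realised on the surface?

The data show regressive nasality assimilation (vowel nasalisation): /i/ → [ĩ] before /m/; /ɔ/ → [ɔ̃] before /ŋ/; /ə/ → [ə̃] before /ɴ/; /ɪ/ → [ɪ̃] before /ŋ/ — a vowel is nasalised by an immediately following nasal consonant.
The vowel /u/ is adjacent to the following nasal /ɳ/, so it acquires [+nasal] and surfaces as [ũ].

[ʈũɳɪ]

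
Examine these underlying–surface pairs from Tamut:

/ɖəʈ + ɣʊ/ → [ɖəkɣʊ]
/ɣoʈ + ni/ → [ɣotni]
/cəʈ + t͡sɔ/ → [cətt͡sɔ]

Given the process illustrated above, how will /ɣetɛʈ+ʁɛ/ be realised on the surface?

[ɣetɛqʁɛ]

The data show regressive place assimilation: /ʈ/ → [k] before /ɣ/; /ʈ/ → [t] before /n/; /ʈ/ → [t] before /t͡s/. In each pair only place changes, matching the following consonant, while manner and voice stay constant.
/ʈ/ is a voiceless retroflex stop. The following trigger /ʁ/ is uvular, so /ʈ/ must become uvular as well.
Changing only its place to uvular gives [q] — the voiceless uvular stop.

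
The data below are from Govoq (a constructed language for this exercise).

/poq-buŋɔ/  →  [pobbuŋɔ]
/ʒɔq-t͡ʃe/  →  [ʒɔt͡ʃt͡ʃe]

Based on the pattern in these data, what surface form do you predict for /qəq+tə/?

[qəttə]

The data show regressive total assimilation (/q/ → [b] before /b/; /q/ → [t͡ʃ] before /t͡ʃ/): in every case the target segment becomes identical to its following neighbour, copying more than a single feature.
/q/ is the segment targeted by the rule; it sits immediately before /t/, so it assimilates completely and surfaces as [t].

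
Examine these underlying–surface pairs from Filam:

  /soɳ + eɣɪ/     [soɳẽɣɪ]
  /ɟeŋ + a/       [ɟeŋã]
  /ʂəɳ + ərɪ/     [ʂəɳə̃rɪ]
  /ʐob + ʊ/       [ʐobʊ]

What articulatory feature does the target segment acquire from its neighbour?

nasality

The vowel /e/ surfaces as nasalised [ẽ] next to the preceding nasal /ɳ/ — it has acquired the [+nasal] feature of its neighbour.
The other forms show the same pattern: /a/ → [ã] after /ŋ/; /ə/ → [ə̃] after /ɳ/ — each time a vowel is nasalised next to a preceding nasal.
No change occurs in [ʐobʊ] because the vowel at the boundary is adjacent to an oral consonant, not a nasal (/ʊ/ next to /b/).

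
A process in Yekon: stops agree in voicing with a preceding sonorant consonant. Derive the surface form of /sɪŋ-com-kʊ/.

[sɪŋɟomgʊ]

/c/ is a voiceless palatal stop. The preceding trigger /ŋ/ is voiced, so /c/ must become voiced as well.
Changing only its voicing to voiced gives [ɟ] — the voiced palatal stop.
The same rule applies at the second boundary: /k/ → [g] next to /m/.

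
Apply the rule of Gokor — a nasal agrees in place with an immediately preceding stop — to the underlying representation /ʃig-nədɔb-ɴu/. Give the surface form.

[ʃigŋədɔbmu]

The rule targets /n/ (voiced alveolar nasal), which sits after the trigger /g/ (velar).
Changing only its place to velar gives [ŋ] — the voiced velar nasal.
At the second juncture, /ɴ/ likewise becomes [m] adjacent to /b/.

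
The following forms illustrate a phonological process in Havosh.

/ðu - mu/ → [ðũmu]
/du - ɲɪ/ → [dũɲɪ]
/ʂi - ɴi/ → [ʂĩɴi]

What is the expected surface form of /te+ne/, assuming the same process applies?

[tẽne]

The data show regressive nasality assimilation (vowel nasalisation): /u/ → [ũ] before /m/; /u/ → [ũ] before /ɲ/; /i/ → [ĩ] before /ɴ/ — a vowel is nasalised by an immediately following nasal consonant.
/e/ sits next to the nasal /n/ and is therefore nasalised to [ẽ].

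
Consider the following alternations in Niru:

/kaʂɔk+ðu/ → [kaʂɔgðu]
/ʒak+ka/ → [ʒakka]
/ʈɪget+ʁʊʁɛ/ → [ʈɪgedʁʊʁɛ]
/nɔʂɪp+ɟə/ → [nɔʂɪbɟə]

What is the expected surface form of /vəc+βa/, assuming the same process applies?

[vəɟβa]

The data show regressive voicing assimilation: /k/ → [g] before /ð/; /t/ → [d] before /ʁ/; /p/ → [b] before /ɟ/. In each pair only voicing changes, matching the following consonant, while place and manner stay constant.
Nothing changes in [ʒakka]: there the adjacent consonants already agree in voicing (/k/ and /k/ are both voiceless), so this form is consistent with the same rule.
The rule targets /c/ (voiceless palatal stop), which sits before the trigger /β/ (voiced).
Changing only its voicing to voiced gives [ɟ] — the voiced palatal stop.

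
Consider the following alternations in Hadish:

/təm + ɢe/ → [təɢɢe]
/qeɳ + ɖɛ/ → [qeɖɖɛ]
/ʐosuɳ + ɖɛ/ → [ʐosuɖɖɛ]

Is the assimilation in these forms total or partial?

The segment that alternates is /m/, which surfaces as [ɢ] when adjacent to /ɢ/.
The output [ɢ] is identical to the trigger /ɢ/ — every feature (place, manner, voicing) has been copied — so this is total assimilation.
The remaining alternation confirms this: /ɳ/ → [ɖ] before /ɖ/ — in each case the output is a copy of the following consonant.

total assimilation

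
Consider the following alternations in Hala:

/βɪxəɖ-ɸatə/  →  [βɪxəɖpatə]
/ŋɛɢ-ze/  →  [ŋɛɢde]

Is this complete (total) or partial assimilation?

partial assimilation

Comparing underlying and surface forms, /ɸ/ → [p] is the alternation; the neighbouring /ɖ/ is constant.
The change fricative → stop matches the manner of the preceding /ɖ/, identifying this as manner assimilation.
Place and voice are unchanged, so the assimilation is partial, not total.
The other alternating form patterns the same way: /z/ → [d] after /ɢ/ (fricative → stop, matching a stop) — only manner changes, and always toward the preceding segment.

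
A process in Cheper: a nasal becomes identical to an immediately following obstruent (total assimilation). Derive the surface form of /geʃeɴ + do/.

[geʃeddo]

/ɴ/ is the segment targeted by the rule; it sits immediately before /d/, so it assimilates completely and surfaces as [d].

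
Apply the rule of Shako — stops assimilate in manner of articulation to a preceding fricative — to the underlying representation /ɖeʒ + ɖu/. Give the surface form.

/ɖ/ is a voiced retroflex stop. The preceding trigger /ʒ/ is a fricative, so /ɖ/ must become a fricative as well.
A voiced retroflex fricative is [ʐ], so the surface segment is [ʐ].

[ɖeʒʐu]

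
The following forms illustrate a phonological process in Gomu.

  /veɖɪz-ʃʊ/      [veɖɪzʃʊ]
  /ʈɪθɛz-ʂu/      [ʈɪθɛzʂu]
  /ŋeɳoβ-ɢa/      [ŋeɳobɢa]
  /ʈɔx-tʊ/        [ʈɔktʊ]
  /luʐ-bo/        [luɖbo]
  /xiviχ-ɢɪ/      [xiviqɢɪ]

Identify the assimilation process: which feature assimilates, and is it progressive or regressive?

Underlying /β/ is realised as [b] next to /ɢ/; /ɢ/ itself does not change.
/β/ is a fricative while /ɢ/ is a stop; the output [b] is a stop, matching the trigger — so the feature that spreads is manner.
Place and voice are unchanged, so the assimilation is partial, not total.
The other alternating forms pattern the same way: /x/ → [k] before /t/ (fricative → stop, matching a stop); /ʐ/ → [ɖ] before /b/ (fricative → stop, matching a stop); /χ/ → [q] before /ɢ/ (fricative → stop, matching a stop) — only manner changes, and always toward the following segment.
Nothing changes in [veɖɪzʃʊ], [ʈɪθɛzʂu]: there the adjacent consonants already agree in manner (/z/ and /ʃ/ are both fricatives; /z/ and /ʂ/ are both fricatives), so these forms are consistent with the same rule.
The trigger is the following segment, so the direction is regressive (anticipatory).

regressive manner assimilation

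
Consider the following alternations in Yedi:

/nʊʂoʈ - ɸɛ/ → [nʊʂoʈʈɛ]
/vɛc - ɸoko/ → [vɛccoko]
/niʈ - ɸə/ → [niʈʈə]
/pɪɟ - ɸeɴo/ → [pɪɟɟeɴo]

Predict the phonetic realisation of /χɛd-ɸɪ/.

The data show progressive total assimilation (/ɸ/ → [ʈ] after /ʈ/; /ɸ/ → [c] after /c/; /ɸ/ → [ɟ] after /ɟ/): in every case the target segment becomes identical to its preceding neighbour, copying more than a single feature.
/ɸ/ is the segment targeted by the rule; it sits immediately after /d/, so it assimilates completely and surfaces as [d].

[χɛddɪ]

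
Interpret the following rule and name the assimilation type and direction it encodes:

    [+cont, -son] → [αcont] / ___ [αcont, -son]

The shared variable α links the value of [cont] on the target to that of the neighbouring obstruent. [cont] distinguishes stops from fricatives — a manner-of-articulation feature — so this is manner assimilation.
The conditioning segment sits to the right of the focus bar, meaning the trigger follows the segment that changes — regressive assimilation.

regressive manner assimilation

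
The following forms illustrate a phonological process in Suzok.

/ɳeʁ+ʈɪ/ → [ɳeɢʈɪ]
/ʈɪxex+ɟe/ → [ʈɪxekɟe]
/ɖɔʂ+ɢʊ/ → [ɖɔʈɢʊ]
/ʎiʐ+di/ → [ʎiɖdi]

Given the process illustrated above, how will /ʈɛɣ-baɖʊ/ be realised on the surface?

[ʈɛgbaɖʊ]

The data show regressive manner assimilation: /ʁ/ → [ɢ] before /ʈ/; /x/ → [k] before /ɟ/; /ʂ/ → [ʈ] before /ɢ/; /ʐ/ → [ɖ] before /d/. In each pair only manner changes, matching the following consonant, while place and voice stay constant.
/ɣ/ is a voiced velar fricative. The following trigger /b/ is a stop, so /ɣ/ must become a stop as well.
The voiced velar stop is [g], so /ɣ/ → [g].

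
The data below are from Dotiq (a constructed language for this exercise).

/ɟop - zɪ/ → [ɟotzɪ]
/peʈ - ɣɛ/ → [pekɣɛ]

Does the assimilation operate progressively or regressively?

Underlying /p/ is realised as [t] next to /z/; /z/ itself does not change.
/p/ is bilabial while /z/ is alveolar; the output [t] is alveolar, matching the trigger — so the feature that spreads is place.
The other alternating form patterns the same way: /ʈ/ → [k] before /ɣ/ (retroflex → velar, matching velar) — only place changes, and always toward the following segment.
The trigger is the following segment, so the direction is regressive (anticipatory).

regressive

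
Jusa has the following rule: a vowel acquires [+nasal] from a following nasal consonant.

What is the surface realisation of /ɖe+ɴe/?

The vowel /e/ is adjacent to the following nasal /ɴ/, so it acquires [+nasal] and surfaces as [ẽ].

[ɖẽɴe]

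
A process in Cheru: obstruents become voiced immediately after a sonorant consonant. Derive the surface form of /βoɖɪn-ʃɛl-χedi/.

/ʃ/ is a voiceless postalveolar fricative. The preceding trigger /n/ is voiced, so /ʃ/ must become voiced as well.
A voiced postalveolar fricative is [ʒ], so the surface segment is [ʒ].
The same rule applies at the second boundary: /χ/ → [ʁ] next to /l/.

[βoɖɪnʒɛlʁedi]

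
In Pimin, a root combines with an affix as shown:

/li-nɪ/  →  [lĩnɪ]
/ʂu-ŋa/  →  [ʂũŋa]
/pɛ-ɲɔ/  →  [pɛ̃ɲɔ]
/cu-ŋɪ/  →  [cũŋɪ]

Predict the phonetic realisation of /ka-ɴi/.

The data show regressive nasality assimilation (vowel nasalisation): /i/ → [ĩ] before /n/; /u/ → [ũ] before /ŋ/; /ɛ/ → [ɛ̃] before /ɲ/ — a vowel is nasalised by an immediately following nasal consonant.
The vowel /a/ is adjacent to the following nasal /ɴ/, so it acquires [+nasal] and surfaces as [ã].

[kãɴi]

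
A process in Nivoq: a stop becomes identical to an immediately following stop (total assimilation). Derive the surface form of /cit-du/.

[ciddu]

/t/ is the segment targeted by the rule; it sits immediately before /d/, so it assimilates completely and surfaces as [d].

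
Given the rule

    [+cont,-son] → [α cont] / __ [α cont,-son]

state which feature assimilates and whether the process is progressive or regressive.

The rule copies [cont] (continuancy) from the environment onto the target fricatives; since [±cont] encodes the stop/fricative manner contrast, the assimilating dimension is manner.
Since the environment is written after the underscore, the trigger follows the target; the direction is regressive.

regressive manner assimilation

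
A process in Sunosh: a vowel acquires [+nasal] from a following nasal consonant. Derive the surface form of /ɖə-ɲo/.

[ɖə̃ɲo]

The vowel /ə/ is adjacent to the following nasal /ɲ/, so it acquires [+nasal] and surfaces as [ə̃].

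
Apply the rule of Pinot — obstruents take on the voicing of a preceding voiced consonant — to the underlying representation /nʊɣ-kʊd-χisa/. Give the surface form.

The rule targets /k/ (voiceless velar stop), which sits after the trigger /ɣ/ (voiced).
The voiced velar stop is [g], so /k/ → [g].
At the second juncture, /χ/ likewise becomes [ʁ] adjacent to /d/.

[nʊɣgʊdʁisa]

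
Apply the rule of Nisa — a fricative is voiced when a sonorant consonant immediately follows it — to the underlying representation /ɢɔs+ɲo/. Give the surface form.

/s/ is a voiceless alveolar fricative. The following trigger /ɲ/ is voiced, so /s/ must become voiced as well.
The voiced alveolar fricative is [z], so /s/ → [z].

[ɢɔzɲo]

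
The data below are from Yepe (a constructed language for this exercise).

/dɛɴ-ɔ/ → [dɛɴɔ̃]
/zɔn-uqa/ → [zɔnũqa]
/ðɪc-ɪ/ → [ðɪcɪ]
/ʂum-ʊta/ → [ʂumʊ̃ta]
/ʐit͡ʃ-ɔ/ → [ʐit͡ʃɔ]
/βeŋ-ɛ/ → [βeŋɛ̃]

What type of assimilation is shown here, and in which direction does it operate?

The vowel /ɔ/ surfaces as nasalised [ɔ̃] next to the preceding nasal /ɴ/ — it has acquired the [+nasal] feature of its neighbour.
Likewise in the remaining data: /u/ → [ũ] after /n/; /ʊ/ → [ʊ̃] after /m/; /ɛ/ → [ɛ̃] after /ŋ/ — each time a vowel is nasalised next to a preceding nasal.
No change occurs in [ðɪcɪ], [ʐit͡ʃɔ] because the vowel at the boundary is adjacent to an oral consonant, not a nasal (/ɪ/ next to /c/; /ɔ/ next to /t͡ʃ/).
Because the conditioning nasal is to the left of the vowel that changes, the process is progressive (perseverative).

progressive nasality assimilation (vowel nasalisation)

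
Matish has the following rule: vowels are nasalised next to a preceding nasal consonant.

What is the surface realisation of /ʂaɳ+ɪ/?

The vowel /ɪ/ is adjacent to the preceding nasal /ɳ/, so it acquires [+nasal] and surfaces as [ɪ̃].

[ʂaɳɪ̃]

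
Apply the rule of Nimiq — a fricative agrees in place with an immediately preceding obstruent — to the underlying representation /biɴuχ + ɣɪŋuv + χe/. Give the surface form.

/ɣ/ is a voiced velar fricative. The preceding trigger /χ/ is uvular, so /ɣ/ must become uvular as well.
The voiced uvular fricative is [ʁ], so /ɣ/ → [ʁ].
At the second juncture, /χ/ likewise becomes [f] adjacent to /v/.

[biɴuχʁɪŋuvfe]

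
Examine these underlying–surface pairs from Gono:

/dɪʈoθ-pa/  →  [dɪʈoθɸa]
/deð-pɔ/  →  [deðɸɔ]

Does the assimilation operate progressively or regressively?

Underlying /p/ is realised as [ɸ] next to /θ/; /θ/ itself does not change.
The change stop → fricative matches the manner of the preceding /θ/, identifying this as manner assimilation.
Checking the remaining alternation: /p/ → [ɸ] after /ð/ (stop → fricative, matching a fricative) — only manner changes, and always toward the preceding segment.
Since the segment that changes follows the conditioning segment, the assimilation is progressive.

progressive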